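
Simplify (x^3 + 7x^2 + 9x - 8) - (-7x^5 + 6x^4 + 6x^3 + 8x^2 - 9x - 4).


Distribute the minus sign:
  (x^3 + 7x^2 + 9x - 8)
- (-7x^5 + 6x^4 + 6x^3 + 8x^2 - 9x - 4)
Negate second polynomial: 7x^5 - 6x^4 - 6x^3 - 8x^2 + 9x + 4
Add: 7x^5 - 6x^4 - 5x^3 - x^2 + 18x - 4


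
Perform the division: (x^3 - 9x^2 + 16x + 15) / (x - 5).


(x^3 - 9x^2 + 16x + 15) / (x - 5)
Step 1: x^2 * (x - 5) = x^3 - 5x^2; subtract.
Step 2: -4x * (x - 5) = -4x^2 + 20x; subtract.
Step 3: -4 * (x - 5) = -4x + 20; subtract.
Quotient: x^2 - 4x - 4, Remainder: -5


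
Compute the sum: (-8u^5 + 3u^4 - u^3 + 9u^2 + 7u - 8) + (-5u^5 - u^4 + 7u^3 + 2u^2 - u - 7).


Align terms by degree and add:
  -8u^5 + 3u^4 - u^3 + 9u^2 + 7u - 8
  -5u^5 - u^4 + 7u^3 + 2u^2 - u - 7
= -13u^5 + 2u^4 + 6u^3 + 11u^2 + 6u - 15


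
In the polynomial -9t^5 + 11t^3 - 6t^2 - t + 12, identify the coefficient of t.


Read off the coefficient of t: -1


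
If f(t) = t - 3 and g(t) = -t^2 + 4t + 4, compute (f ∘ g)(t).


Substitute g(t) into f:
f(g(t)) = 1*(-t^2 + 4t + 4) + (-3)
Expand and combine: -t^2 + 4t + 1


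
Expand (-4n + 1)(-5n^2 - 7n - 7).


Distribute each term of the first polynomial:
  (-4n)(-5n^2 - 7n - 7) = 20n^3 + 28n^2 + 28n
  (1)(-5n^2 - 7n - 7) = -5n^2 - 7n - 7
Sum: 20n^3 + 23n^2 + 21n - 7


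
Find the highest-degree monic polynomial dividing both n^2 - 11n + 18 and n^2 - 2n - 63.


Factor each:
  n^2 - 11n + 18 = (n - 9)(n - 2)
  n^2 - 2n - 63 = (n - 9)(n + 7)
Common monic factor: n - 9


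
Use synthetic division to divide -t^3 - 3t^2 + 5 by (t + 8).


Synthetic division with c = -8. Coefficients: -1, -3, 0, 5
Bring down -1.
  -1 * -8 = 8; 8 - 3 = 5
  5 * -8 = -40; -40 + 0 = -40
  -40 * -8 = 320; 320 + 5 = 325
Quotient: -t^2 + 5t - 40, Remainder: 325


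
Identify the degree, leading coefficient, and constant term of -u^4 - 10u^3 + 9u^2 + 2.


Highest power of u is 4, with coefficient -1. Constant term is 2.
Degree = 4, leading coefficient = -1, constant term = 2


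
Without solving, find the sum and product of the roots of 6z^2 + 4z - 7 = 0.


For az^2+bz+c=0: sum = -b/a, product = c/a.
a=6, b=4, c=-7
Sum = -(4)/6 = -2/3
Product = (-7)/6 = -7/6


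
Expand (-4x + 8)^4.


Expand (-4x + 8)^4 by repeated multiplication:
  (-4x + 8)^2 = 16x^2 - 64x + 64
  (-4x + 8)^3 = -64x^3 + 384x^2 - 768x + 512
= 256x^4 - 2048x^3 + 6144x^2 - 8192x + 4096


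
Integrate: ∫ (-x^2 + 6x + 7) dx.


Reverse power rule on each term:
  ∫ -x^2 dx = -(1/3)x^3
  ∫ 6x dx = 3x^2
  ∫ 7 dx = 7x
F(x) = -(1/3)x^3 + 3x^2 + 7x + C


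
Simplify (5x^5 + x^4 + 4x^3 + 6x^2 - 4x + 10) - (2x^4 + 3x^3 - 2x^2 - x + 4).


Distribute the minus sign:
  (5x^5 + x^4 + 4x^3 + 6x^2 - 4x + 10)
- (2x^4 + 3x^3 - 2x^2 - x + 4)
Negate second polynomial: -2x^4 - 3x^3 + 2x^2 + x - 4
Add: 5x^5 - x^4 + x^3 + 8x^2 - 3x + 6


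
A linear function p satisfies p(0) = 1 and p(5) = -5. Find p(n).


p(n) = mn + b. Using p(0)=1, p(5)=-5:
m = (1 + 5)/(0 - 5) = 6/-5 = -6/5
b = 1 - m*(0) = 1 = 1
p(n) = -(6/5)n + 1


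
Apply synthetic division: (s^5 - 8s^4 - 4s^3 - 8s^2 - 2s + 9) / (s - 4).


Synthetic division with c = 4. Coefficients: 1, -8, -4, -8, -2, 9
Bring down 1.
  1 * 4 = 4; 4 - 8 = -4
  -4 * 4 = -16; -16 - 4 = -20
  -20 * 4 = -80; -80 - 8 = -88
  -88 * 4 = -352; -352 - 2 = -354
  -354 * 4 = -1416; -1416 + 9 = -1407
Quotient: s^4 - 4s^3 - 20s^2 - 88s - 354, Remainder: -1407


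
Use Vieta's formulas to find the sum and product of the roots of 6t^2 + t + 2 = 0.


For at^2+bt+c=0: sum = -b/a, product = c/a.
a=6, b=1, c=2
Sum = -(1)/6 = -1/6
Product = (2)/6 = 1/3


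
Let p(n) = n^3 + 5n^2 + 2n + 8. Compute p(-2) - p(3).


p(-2) = 16
p(3) = 86
p(-2) - p(3) = 16 - 86 = -70


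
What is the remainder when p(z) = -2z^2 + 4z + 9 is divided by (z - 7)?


By the Remainder Theorem, the remainder equals p(7):
  -2*(7)^2 = -98
  4*(7)^1 = 28
  constant: 9
Sum: -98 + 28 + 9 = -61


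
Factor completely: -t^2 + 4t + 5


Roots satisfy r1 + r2 = -b/a = 4 and r1*r2 = c/a = -5.
So r1 = -1, r2 = 5.
-t^2 + 4t + 5 = -(t - r1)(t - r2) = -(t + 1)(t - 5)


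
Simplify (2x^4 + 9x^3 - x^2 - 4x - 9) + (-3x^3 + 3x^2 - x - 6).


Align terms by degree and add:
  2x^4 + 9x^3 - x^2 - 4x - 9
  -3x^3 + 3x^2 - x - 6
= 2x^4 + 6x^3 + 2x^2 - 5x - 15


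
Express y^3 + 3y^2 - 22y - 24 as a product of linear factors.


Try integer roots (divisors of -24). y=4: p(4)=0.
Divide out (y - 4): quotient is y^2 + 7y + 6.
Factor the quadratic: (y + 6)(y + 1)
Result: (y - 4)(y + 6)(y + 1)


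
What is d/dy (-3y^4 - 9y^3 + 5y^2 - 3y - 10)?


Apply the power rule term by term:
  d/dy(-3y^4) = -12y^3
  d/dy(-9y^3) = -27y^2
  d/dy(5y^2) = 10y
  d/dy(-3y) = -3
  d/dy(-10) = 0
p'(y) = -12y^3 - 27y^2 + 10y - 3


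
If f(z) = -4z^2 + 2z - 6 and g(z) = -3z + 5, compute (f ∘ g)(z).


Substitute g(z) into f:
f(g(z)) = -4*(-3z + 5)^2 + 2*(-3z + 5) + (-6)
(-3z + 5)^2 = 9z^2 - 30z + 25
Expand and combine: -36z^2 + 114z - 96


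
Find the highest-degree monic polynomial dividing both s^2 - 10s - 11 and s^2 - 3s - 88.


Factor each:
  s^2 - 10s - 11 = (s - 11)(s + 1)
  s^2 - 3s - 88 = (s - 11)(s + 8)
Common monic factor: s - 11


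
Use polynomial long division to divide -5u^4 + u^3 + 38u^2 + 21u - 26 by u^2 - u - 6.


(-5u^4 + u^3 + 38u^2 + 21u - 26) / (u^2 - u - 6)
Step 1: -5u^2 * (u^2 - u - 6) = -5u^4 + 5u^3 + 30u^2; subtract.
Step 2: -4u * (u^2 - u - 6) = -4u^3 + 4u^2 + 24u; subtract.
Step 3: 4 * (u^2 - u - 6) = 4u^2 - 4u - 24; subtract.
Quotient: -5u^2 - 4u + 4, Remainder: u - 2


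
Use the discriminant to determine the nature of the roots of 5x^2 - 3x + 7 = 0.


D = b^2 - 4ac = (-3)^2 - 4(5)(7) = 9 - 140 = -131
Since D < 0: two complex conjugate roots (no real roots)


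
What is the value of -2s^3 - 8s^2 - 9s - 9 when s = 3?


Using direct substitution:
  -2 * (3)^3 = -54
  -8 * (3)^2 = -72
  -9 * (3)^1 = -27
  constant: -9
Sum = -54 - 72 - 27 - 9 = -162


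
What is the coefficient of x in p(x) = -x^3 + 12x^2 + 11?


Read off the coefficient of x: 0


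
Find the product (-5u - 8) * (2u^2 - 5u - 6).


Distribute each term of the first polynomial:
  (-5u)(2u^2 - 5u - 6) = -10u^3 + 25u^2 + 30u
  (-8)(2u^2 - 5u - 6) = -16u^2 + 40u + 48
Sum: -10u^3 + 9u^2 + 70u + 48


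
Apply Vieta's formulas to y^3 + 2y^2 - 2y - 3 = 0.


Monic cubic y^3+by^2+cy+d=0: sum=-b, pairwise sum=c, product=-d.
b=2, c=-2, d=-3
r1+r2+r3 = -2
r1r2+r1r3+r2r3 = -2
r1r2r3 = 3


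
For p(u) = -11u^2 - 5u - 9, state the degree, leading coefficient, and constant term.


Highest power of u is 2, with coefficient -11. Constant term is -9.
Degree = 2, leading coefficient = -11, constant term = -9


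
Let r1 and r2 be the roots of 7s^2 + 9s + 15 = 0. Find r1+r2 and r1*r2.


For as^2+bs+c=0: sum = -b/a, product = c/a.
a=7, b=9, c=15
Sum = -(9)/7 = -9/7
Product = (15)/7 = 15/7


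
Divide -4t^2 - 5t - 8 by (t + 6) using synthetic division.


Synthetic division with c = -6. Coefficients: -4, -5, -8
Bring down -4.
  -4 * -6 = 24; 24 - 5 = 19
  19 * -6 = -114; -114 - 8 = -122
Quotient: -4t + 19, Remainder: -122


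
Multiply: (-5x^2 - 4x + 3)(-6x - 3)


Distribute each term of the first polynomial:
  (-5x^2)(-6x - 3) = 30x^3 + 15x^2
  (-4x)(-6x - 3) = 24x^2 + 12x
  (3)(-6x - 3) = -18x - 9
Sum: 30x^3 + 39x^2 - 6x - 9


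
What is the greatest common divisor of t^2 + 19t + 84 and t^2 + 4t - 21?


Factor each:
  t^2 + 19t + 84 = (t + 7)(t + 12)
  t^2 + 4t - 21 = (t + 7)(t - 3)
Common monic factor: t + 7


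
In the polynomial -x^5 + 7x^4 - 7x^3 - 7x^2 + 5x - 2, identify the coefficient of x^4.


Read off the coefficient of x^4: 7


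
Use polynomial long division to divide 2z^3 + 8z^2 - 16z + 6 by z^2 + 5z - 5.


(2z^3 + 8z^2 - 16z + 6) / (z^2 + 5z - 5)
Step 1: 2z * (z^2 + 5z - 5) = 2z^3 + 10z^2 - 10z; subtract.
Step 2: -2 * (z^2 + 5z - 5) = -2z^2 - 10z + 10; subtract.
Quotient: 2z - 2, Remainder: 4z - 4


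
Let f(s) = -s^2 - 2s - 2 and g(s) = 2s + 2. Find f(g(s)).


Substitute g(s) into f:
f(g(s)) = -1*(2s + 2)^2 + (-2)*(2s + 2) + (-2)
(2s + 2)^2 = 4s^2 + 8s + 4
Expand and combine: -4s^2 - 12s - 10


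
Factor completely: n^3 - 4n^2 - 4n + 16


Try integer roots (divisors of 16). n=2: p(2)=0.
Divide out (n - 2): quotient is n^2 - 2n - 8.
Factor the quadratic: (n + 2)(n - 4)
Result: (n - 2)(n + 2)(n - 4)


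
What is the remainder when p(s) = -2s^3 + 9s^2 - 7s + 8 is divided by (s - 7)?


By the Remainder Theorem, the remainder equals p(7):
  -2*(7)^3 = -686
  9*(7)^2 = 441
  -7*(7)^1 = -49
  constant: 8
Sum: -686 + 441 - 49 + 8 = -286


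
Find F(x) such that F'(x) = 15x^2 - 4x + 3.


Reverse power rule on each term:
  ∫ 15x^2 dx = 5x^3
  ∫ -4x dx = -2x^2
  ∫ 3 dx = 3x
F(x) = 5x^3 - 2x^2 + 3x + C


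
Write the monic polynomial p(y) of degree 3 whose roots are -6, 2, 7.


p(y) = (y + 6)(y - 2)(y - 7)
Expand: y^3 - 3y^2 - 40y + 84


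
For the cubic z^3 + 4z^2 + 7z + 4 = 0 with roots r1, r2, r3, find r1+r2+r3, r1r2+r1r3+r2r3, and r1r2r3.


Monic cubic z^3+bz^2+cz+d=0: sum=-b, pairwise sum=c, product=-d.
b=4, c=7, d=4
r1+r2+r3 = -4
r1r2+r1r3+r2r3 = 7
r1r2r3 = -4


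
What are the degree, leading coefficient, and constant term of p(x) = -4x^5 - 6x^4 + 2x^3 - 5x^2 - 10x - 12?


Highest power of x is 5, with coefficient -4. Constant term is -12.
Degree = 5, leading coefficient = -4, constant term = -12


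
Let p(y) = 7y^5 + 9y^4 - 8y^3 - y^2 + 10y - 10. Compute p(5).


Using direct substitution:
  7 * (5)^5 = 21875
  9 * (5)^4 = 5625
  -8 * (5)^3 = -1000
  -1 * (5)^2 = -25
  10 * (5)^1 = 50
  constant: -10
Sum = 21875 + 5625 - 1000 - 25 + 50 - 10 = 26515


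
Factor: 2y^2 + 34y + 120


Roots satisfy r1 + r2 = -b/a = -17 and r1*r2 = c/a = 60.
So r1 = -5, r2 = -12.
2y^2 + 34y + 120 = 2(y - r1)(y - r2) = 2(y + 5)(y + 12)


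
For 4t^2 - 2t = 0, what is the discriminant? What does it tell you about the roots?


D = b^2 - 4ac = (-2)^2 - 4(4)(0) = 4 = 4
Since D > 0: two distinct rational roots


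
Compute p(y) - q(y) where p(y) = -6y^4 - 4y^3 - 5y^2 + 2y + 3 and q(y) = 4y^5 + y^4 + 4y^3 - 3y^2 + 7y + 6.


Distribute the minus sign:
  (-6y^4 - 4y^3 - 5y^2 + 2y + 3)
- (4y^5 + y^4 + 4y^3 - 3y^2 + 7y + 6)
Negate second polynomial: -4y^5 - y^4 - 4y^3 + 3y^2 - 7y - 6
Add: -4y^5 - 7y^4 - 8y^3 - 2y^2 - 5y - 3


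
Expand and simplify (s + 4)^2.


Expand (s + 4)^2 by repeated multiplication:
= s^2 + 8s + 16


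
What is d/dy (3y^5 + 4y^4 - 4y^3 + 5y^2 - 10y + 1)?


Apply the power rule term by term:
  d/dy(3y^5) = 15y^4
  d/dy(4y^4) = 16y^3
  d/dy(-4y^3) = -12y^2
  d/dy(5y^2) = 10y
  d/dy(-10y) = -10
  d/dy(1) = 0
p'(y) = 15y^4 + 16y^3 - 12y^2 + 10y - 10


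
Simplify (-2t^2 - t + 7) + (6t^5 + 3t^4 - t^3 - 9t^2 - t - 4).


Align terms by degree and add:
  -2t^2 - t + 7
+ 6t^5 + 3t^4 - t^3 - 9t^2 - t - 4
= 6t^5 + 3t^4 - t^3 - 11t^2 - 2t + 3


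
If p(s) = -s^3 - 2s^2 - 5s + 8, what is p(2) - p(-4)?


p(2) = -18
p(-4) = 60
p(2) - p(-4) = -18 - 60 = -78


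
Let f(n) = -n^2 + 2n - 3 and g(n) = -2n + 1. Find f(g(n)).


Substitute g(n) into f:
f(g(n)) = -1*(-2n + 1)^2 + 2*(-2n + 1) + (-3)
(-2n + 1)^2 = 4n^2 - 4n + 1
Expand and combine: -4n^2 - 2


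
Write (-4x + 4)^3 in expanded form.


Expand (-4x + 4)^3 by repeated multiplication:
  (-4x + 4)^2 = 16x^2 - 32x + 16
= -64x^3 + 192x^2 - 192x + 64


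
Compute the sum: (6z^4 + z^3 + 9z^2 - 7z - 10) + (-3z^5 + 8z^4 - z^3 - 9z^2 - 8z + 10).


Align terms by degree and add:
  6z^4 + z^3 + 9z^2 - 7z - 10
  -3z^5 + 8z^4 - z^3 - 9z^2 - 8z + 10
= -3z^5 + 14z^4 - 15z


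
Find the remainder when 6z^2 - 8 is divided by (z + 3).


By the Remainder Theorem, the remainder equals p(-3):
  6*(-3)^2 = 54
  0*(-3)^1 = 0
  constant: -8
Sum: 54 + 0 - 8 = 46


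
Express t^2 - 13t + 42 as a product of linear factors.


Roots satisfy r1 + r2 = -b/a = 13 and r1*r2 = c/a = 42.
So r1 = 7, r2 = 6.
t^2 - 13t + 42 = (t - r1)(t - r2) = (t - 7)(t - 6)


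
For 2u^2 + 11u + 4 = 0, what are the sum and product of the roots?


For au^2+bu+c=0: sum = -b/a, product = c/a.
a=2, b=11, c=4
Sum = -(11)/2 = -11/2
Product = (4)/2 = 2


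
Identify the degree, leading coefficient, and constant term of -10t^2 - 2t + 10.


Highest power of t is 2, with coefficient -10. Constant term is 10.
Degree = 2, leading coefficient = -10, constant term = 10


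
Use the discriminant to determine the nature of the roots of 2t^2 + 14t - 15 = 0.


D = b^2 - 4ac = (14)^2 - 4(2)(-15) = 196 + 120 = 316
Since D > 0: two distinct irrational roots


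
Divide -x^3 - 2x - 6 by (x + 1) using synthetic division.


Synthetic division with c = -1. Coefficients: -1, 0, -2, -6
Bring down -1.
  -1 * -1 = 1; 1 + 0 = 1
  1 * -1 = -1; -1 - 2 = -3
  -3 * -1 = 3; 3 - 6 = -3
Quotient: -x^2 + x - 3, Remainder: -3


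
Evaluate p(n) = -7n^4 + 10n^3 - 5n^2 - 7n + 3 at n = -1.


Using direct substitution:
  -7 * (-1)^4 = -7
  10 * (-1)^3 = -10
  -5 * (-1)^2 = -5
  -7 * (-1)^1 = 7
  constant: 3
Sum = -7 - 10 - 5 + 7 + 3 = -12


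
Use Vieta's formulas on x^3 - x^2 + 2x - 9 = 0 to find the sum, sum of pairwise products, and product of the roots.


Monic cubic x^3+bx^2+cx+d=0: sum=-b, pairwise sum=c, product=-d.
b=-1, c=2, d=-9
r1+r2+r3 = 1
r1r2+r1r3+r2r3 = 2
r1r2r3 = 9


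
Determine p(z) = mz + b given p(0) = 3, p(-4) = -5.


p(z) = mz + b. Using p(0)=3, p(-4)=-5:
m = (3 + 5)/(0 + 4) = 8/4 = 2
b = 3 - m*(0) = 3 = 3
p(z) = 2z + 3


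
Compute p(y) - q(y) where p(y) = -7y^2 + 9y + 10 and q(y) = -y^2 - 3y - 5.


Distribute the minus sign:
  (-7y^2 + 9y + 10)
- (-y^2 - 3y - 5)
Negate second polynomial: y^2 + 3y + 5
Add: -6y^2 + 12y + 15


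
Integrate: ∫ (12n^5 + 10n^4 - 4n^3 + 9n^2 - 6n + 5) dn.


Reverse power rule on each term:
  ∫ 12n^5 dn = 2n^6
  ∫ 10n^4 dn = 2n^5
  ∫ -4n^3 dn = -n^4
  ∫ 9n^2 dn = 3n^3
  ∫ -6n dn = -3n^2
  ∫ 5 dn = 5n
F(n) = 2n^6 + 2n^5 - n^4 + 3n^3 - 3n^2 + 5n + C


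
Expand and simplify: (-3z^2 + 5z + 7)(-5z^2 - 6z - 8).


Distribute each term of the first polynomial:
  (-3z^2)(-5z^2 - 6z - 8) = 15z^4 + 18z^3 + 24z^2
  (5z)(-5z^2 - 6z - 8) = -25z^3 - 30z^2 - 40z
  (7)(-5z^2 - 6z - 8) = -35z^2 - 42z - 56
Sum: 15z^4 - 7z^3 - 41z^2 - 82z - 56


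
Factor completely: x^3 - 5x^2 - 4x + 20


Try integer roots (divisors of 20). x=-2: p(-2)=0.
Divide out (x + 2): quotient is x^2 - 7x + 10.
Factor the quadratic: (x - 2)(x - 5)
Result: (x + 2)(x - 2)(x - 5)


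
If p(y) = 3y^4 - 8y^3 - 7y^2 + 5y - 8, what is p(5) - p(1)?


p(5) = 717
p(1) = -15
p(5) - p(1) = 717 + 15 = 732


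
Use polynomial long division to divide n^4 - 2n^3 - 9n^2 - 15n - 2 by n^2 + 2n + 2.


(n^4 - 2n^3 - 9n^2 - 15n - 2) / (n^2 + 2n + 2)
Step 1: n^2 * (n^2 + 2n + 2) = n^4 + 2n^3 + 2n^2; subtract.
Step 2: -4n * (n^2 + 2n + 2) = -4n^3 - 8n^2 - 8n; subtract.
Step 3: -3 * (n^2 + 2n + 2) = -3n^2 - 6n - 6; subtract.
Quotient: n^2 - 4n - 3, Remainder: -n + 4


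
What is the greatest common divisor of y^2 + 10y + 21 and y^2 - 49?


Factor each:
  y^2 + 10y + 21 = (y + 7)(y + 3)
  y^2 - 49 = (y + 7)(y - 7)
Common monic factor: y + 7


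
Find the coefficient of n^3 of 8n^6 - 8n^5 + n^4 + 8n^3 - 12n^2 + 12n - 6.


Read off the coefficient of n^3: 8


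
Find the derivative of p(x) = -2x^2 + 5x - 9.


Apply the power rule term by term:
  d/dx(-2x^2) = -4x
  d/dx(5x) = 5
  d/dx(-9) = 0
p'(x) = -4x + 5


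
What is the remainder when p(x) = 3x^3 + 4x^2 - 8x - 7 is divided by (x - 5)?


By the Remainder Theorem, the remainder equals p(5):
  3*(5)^3 = 375
  4*(5)^2 = 100
  -8*(5)^1 = -40
  constant: -7
Sum: 375 + 100 - 40 - 7 = 428


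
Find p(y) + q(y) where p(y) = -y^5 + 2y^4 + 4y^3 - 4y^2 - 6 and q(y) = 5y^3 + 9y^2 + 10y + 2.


Align terms by degree and add:
  -y^5 + 2y^4 + 4y^3 - 4y^2 - 6
+ 5y^3 + 9y^2 + 10y + 2
= -y^5 + 2y^4 + 9y^3 + 5y^2 + 10y - 4


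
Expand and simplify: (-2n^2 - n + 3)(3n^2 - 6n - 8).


Distribute each term of the first polynomial:
  (-2n^2)(3n^2 - 6n - 8) = -6n^4 + 12n^3 + 16n^2
  (-n)(3n^2 - 6n - 8) = -3n^3 + 6n^2 + 8n
  (3)(3n^2 - 6n - 8) = 9n^2 - 18n - 24
Sum: -6n^4 + 9n^3 + 31n^2 - 10n - 24


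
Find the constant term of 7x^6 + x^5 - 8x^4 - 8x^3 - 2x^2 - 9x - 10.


Read off the constant term: -10


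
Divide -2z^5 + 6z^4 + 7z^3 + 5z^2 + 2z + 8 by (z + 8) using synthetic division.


Synthetic division with c = -8. Coefficients: -2, 6, 7, 5, 2, 8
Bring down -2.
  -2 * -8 = 16; 16 + 6 = 22
  22 * -8 = -176; -176 + 7 = -169
  -169 * -8 = 1352; 1352 + 5 = 1357
  1357 * -8 = -10856; -10856 + 2 = -10854
  -10854 * -8 = 86832; 86832 + 8 = 86840
Quotient: -2z^4 + 22z^3 - 169z^2 + 1357z - 10854, Remainder: 86840


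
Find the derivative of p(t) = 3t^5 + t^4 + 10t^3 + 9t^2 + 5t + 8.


Apply the power rule term by term:
  d/dt(3t^5) = 15t^4
  d/dt(t^4) = 4t^3
  d/dt(10t^3) = 30t^2
  d/dt(9t^2) = 18t
  d/dt(5t) = 5
  d/dt(8) = 0
p'(t) = 15t^4 + 4t^3 + 30t^2 + 18t + 5


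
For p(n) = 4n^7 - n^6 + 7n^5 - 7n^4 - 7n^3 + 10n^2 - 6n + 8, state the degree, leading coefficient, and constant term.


Highest power of n is 7, with coefficient 4. Constant term is 8.
Degree = 7, leading coefficient = 4, constant term = 8


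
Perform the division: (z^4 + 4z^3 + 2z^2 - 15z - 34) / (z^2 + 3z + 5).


(z^4 + 4z^3 + 2z^2 - 15z - 34) / (z^2 + 3z + 5)
Step 1: z^2 * (z^2 + 3z + 5) = z^4 + 3z^3 + 5z^2; subtract.
Step 2: z * (z^2 + 3z + 5) = z^3 + 3z^2 + 5z; subtract.
Step 3: -6 * (z^2 + 3z + 5) = -6z^2 - 18z - 30; subtract.
Quotient: z^2 + z - 6, Remainder: -2z - 4


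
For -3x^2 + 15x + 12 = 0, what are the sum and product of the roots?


For ax^2+bx+c=0: sum = -b/a, product = c/a.
a=-3, b=15, c=12
Sum = -(15)/-3 = 5
Product = (12)/-3 = -4


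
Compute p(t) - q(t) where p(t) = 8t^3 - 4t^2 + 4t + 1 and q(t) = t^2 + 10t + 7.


Distribute the minus sign:
  (8t^3 - 4t^2 + 4t + 1)
- (t^2 + 10t + 7)
Negate second polynomial: -t^2 - 10t - 7
Add: 8t^3 - 5t^2 - 6t - 6


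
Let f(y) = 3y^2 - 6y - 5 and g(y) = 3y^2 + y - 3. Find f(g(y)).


Substitute g(y) into f:
f(g(y)) = 3*(3y^2 + y - 3)^2 + (-6)*(3y^2 + y - 3) + (-5)
(3y^2 + y - 3)^2 = 9y^4 + 6y^3 - 17y^2 - 6y + 9
Expand and combine: 27y^4 + 18y^3 - 69y^2 - 24y + 40


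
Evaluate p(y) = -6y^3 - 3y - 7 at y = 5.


Using direct substitution:
  -6 * (5)^3 = -750
  0 * (5)^2 = 0
  -3 * (5)^1 = -15
  constant: -7
Sum = -750 + 0 - 15 - 7 = -772


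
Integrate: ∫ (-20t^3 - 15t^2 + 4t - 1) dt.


Reverse power rule on each term:
  ∫ -20t^3 dt = -5t^4
  ∫ -15t^2 dt = -5t^3
  ∫ 4t dt = 2t^2
  ∫ -1 dt = -t
F(t) = -5t^4 - 5t^3 + 2t^2 - t + C


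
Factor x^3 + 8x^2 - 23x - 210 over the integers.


Try integer roots (divisors of -210). x=5: p(5)=0.
Divide out (x - 5): quotient is x^2 + 13x + 42.
Factor the quadratic: (x + 6)(x + 7)
Result: (x - 5)(x + 6)(x + 7)


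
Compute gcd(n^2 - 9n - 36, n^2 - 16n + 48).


Factor each:
  n^2 - 9n - 36 = (n - 12)(n + 3)
  n^2 - 16n + 48 = (n - 12)(n - 4)
Common monic factor: n - 12


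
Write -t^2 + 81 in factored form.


Roots satisfy r1 + r2 = -b/a = 0 and r1*r2 = c/a = -81.
So r1 = -9, r2 = 9.
-t^2 + 81 = -(t - r1)(t - r2) = -(t + 9)(t - 9)


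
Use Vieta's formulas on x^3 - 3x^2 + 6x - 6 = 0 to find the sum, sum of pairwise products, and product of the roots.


Monic cubic x^3+bx^2+cx+d=0: sum=-b, pairwise sum=c, product=-d.
b=-3, c=6, d=-6
r1+r2+r3 = 3
r1r2+r1r3+r2r3 = 6
r1r2r3 = 6


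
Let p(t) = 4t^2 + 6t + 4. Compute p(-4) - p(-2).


p(-4) = 44
p(-2) = 8
p(-4) - p(-2) = 44 - 8 = 36


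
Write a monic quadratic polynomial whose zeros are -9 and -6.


p(x) = (x + 9)(x + 6)
Expand: x^2 + 15x + 54


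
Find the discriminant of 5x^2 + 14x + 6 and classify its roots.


D = b^2 - 4ac = (14)^2 - 4(5)(6) = 196 - 120 = 76
Since D > 0: two distinct irrational roots


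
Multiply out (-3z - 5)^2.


Expand (-3z - 5)^2 by repeated multiplication:
= 9z^2 + 30z + 25


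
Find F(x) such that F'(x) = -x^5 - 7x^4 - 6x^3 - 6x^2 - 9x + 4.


Reverse power rule on each term:
  ∫ -x^5 dx = -(1/6)x^6
  ∫ -7x^4 dx = -(7/5)x^5
  ∫ -6x^3 dx = -(3/2)x^4
  ∫ -6x^2 dx = -2x^3
  ∫ -9x dx = -(9/2)x^2
  ∫ 4 dx = 4x
F(x) = -(1/6)x^6 - (7/5)x^5 - (3/2)x^4 - 2x^3 - (9/2)x^2 + 4x + C


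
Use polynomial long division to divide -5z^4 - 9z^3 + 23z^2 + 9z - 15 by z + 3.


(-5z^4 - 9z^3 + 23z^2 + 9z - 15) / (z + 3)
Step 1: -5z^3 * (z + 3) = -5z^4 - 15z^3; subtract.
Step 2: 6z^2 * (z + 3) = 6z^3 + 18z^2; subtract.
Step 3: 5z * (z + 3) = 5z^2 + 15z; subtract.
Step 4: -6 * (z + 3) = -6z - 18; subtract.
Quotient: -5z^3 + 6z^2 + 5z - 6, Remainder: 3


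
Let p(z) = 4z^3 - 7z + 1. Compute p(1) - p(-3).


p(1) = -2
p(-3) = -86
p(1) - p(-3) = -2 + 86 = 84


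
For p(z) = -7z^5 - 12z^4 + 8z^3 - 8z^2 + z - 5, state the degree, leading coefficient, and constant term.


Highest power of z is 5, with coefficient -7. Constant term is -5.
Degree = 5, leading coefficient = -7, constant term = -5


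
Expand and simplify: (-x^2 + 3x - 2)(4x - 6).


Distribute each term of the first polynomial:
  (-x^2)(4x - 6) = -4x^3 + 6x^2
  (3x)(4x - 6) = 12x^2 - 18x
  (-2)(4x - 6) = -8x + 12
Sum: -4x^3 + 18x^2 - 26x + 12


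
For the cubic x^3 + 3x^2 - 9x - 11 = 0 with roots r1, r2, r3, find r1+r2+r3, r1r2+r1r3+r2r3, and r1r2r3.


Monic cubic x^3+bx^2+cx+d=0: sum=-b, pairwise sum=c, product=-d.
b=3, c=-9, d=-11
r1+r2+r3 = -3
r1r2+r1r3+r2r3 = -9
r1r2r3 = 11


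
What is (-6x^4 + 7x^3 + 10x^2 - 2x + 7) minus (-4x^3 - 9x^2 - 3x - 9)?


Distribute the minus sign:
  (-6x^4 + 7x^3 + 10x^2 - 2x + 7)
- (-4x^3 - 9x^2 - 3x - 9)
Negate second polynomial: 4x^3 + 9x^2 + 3x + 9
Add: -6x^4 + 11x^3 + 19x^2 + x + 16


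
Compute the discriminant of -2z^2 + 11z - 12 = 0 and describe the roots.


D = b^2 - 4ac = (11)^2 - 4(-2)(-12) = 121 - 96 = 25
Since D > 0: two distinct rational roots


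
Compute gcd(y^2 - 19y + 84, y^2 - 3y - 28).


Factor each:
  y^2 - 19y + 84 = (y - 7)(y - 12)
  y^2 - 3y - 28 = (y - 7)(y + 4)
Common monic factor: y - 7


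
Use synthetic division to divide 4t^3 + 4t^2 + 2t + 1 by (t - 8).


Synthetic division with c = 8. Coefficients: 4, 4, 2, 1
Bring down 4.
  4 * 8 = 32; 32 + 4 = 36
  36 * 8 = 288; 288 + 2 = 290
  290 * 8 = 2320; 2320 + 1 = 2321
Quotient: 4t^2 + 36t + 290, Remainder: 2321


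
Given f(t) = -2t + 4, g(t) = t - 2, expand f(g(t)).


Substitute g(t) into f:
f(g(t)) = -2*(t - 2) + 4
Expand and combine: -2t + 8


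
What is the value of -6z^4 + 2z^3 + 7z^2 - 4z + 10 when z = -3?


Using direct substitution:
  -6 * (-3)^4 = -486
  2 * (-3)^3 = -54
  7 * (-3)^2 = 63
  -4 * (-3)^1 = 12
  constant: 10
Sum = -486 - 54 + 63 + 12 + 10 = -455


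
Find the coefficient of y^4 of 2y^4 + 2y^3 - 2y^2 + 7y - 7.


Read off the coefficient of y^4: 2


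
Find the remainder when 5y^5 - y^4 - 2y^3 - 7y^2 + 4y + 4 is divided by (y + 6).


By the Remainder Theorem, the remainder equals p(-6):
  5*(-6)^5 = -38880
  -1*(-6)^4 = -1296
  -2*(-6)^3 = 432
  -7*(-6)^2 = -252
  4*(-6)^1 = -24
  constant: 4
Sum: -38880 - 1296 + 432 - 252 - 24 + 4 = -40016


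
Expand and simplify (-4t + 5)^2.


Expand (-4t + 5)^2 by repeated multiplication:
= 16t^2 - 40t + 25


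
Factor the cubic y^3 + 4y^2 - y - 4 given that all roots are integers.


Try integer roots (divisors of -4). y=-4: p(-4)=0.
Divide out (y + 4): quotient is y^2 - 1.
Factor the quadratic: (y - 1)(y + 1)
Result: (y + 4)(y - 1)(y + 1)


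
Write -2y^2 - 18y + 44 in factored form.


Roots satisfy r1 + r2 = -b/a = -9 and r1*r2 = c/a = -22.
So r1 = -11, r2 = 2.
-2y^2 - 18y + 44 = -2(y - r1)(y - r2) = -2(y + 11)(y - 2)


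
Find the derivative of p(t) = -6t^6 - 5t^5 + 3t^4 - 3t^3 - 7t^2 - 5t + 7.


Apply the power rule term by term:
  d/dt(-6t^6) = -36t^5
  d/dt(-5t^5) = -25t^4
  d/dt(3t^4) = 12t^3
  d/dt(-3t^3) = -9t^2
  d/dt(-7t^2) = -14t
  d/dt(-5t) = -5
  d/dt(7) = 0
p'(t) = -36t^5 - 25t^4 + 12t^3 - 9t^2 - 14t - 5


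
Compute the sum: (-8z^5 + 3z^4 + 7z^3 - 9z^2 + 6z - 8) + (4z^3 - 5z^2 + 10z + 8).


Align terms by degree and add:
  -8z^5 + 3z^4 + 7z^3 - 9z^2 + 6z - 8
+ 4z^3 - 5z^2 + 10z + 8
= -8z^5 + 3z^4 + 11z^3 - 14z^2 + 16z


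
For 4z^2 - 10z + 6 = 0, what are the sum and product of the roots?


For az^2+bz+c=0: sum = -b/a, product = c/a.
a=4, b=-10, c=6
Sum = -(-10)/4 = 5/2
Product = (6)/4 = 3/2


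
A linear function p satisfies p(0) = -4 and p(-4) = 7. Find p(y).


p(y) = my + b. Using p(0)=-4, p(-4)=7:
m = (-4 - 7)/(0 + 4) = -11/4 = -11/4
b = -4 - m*(0) = -4 = -4
p(y) = -(11/4)y - 4


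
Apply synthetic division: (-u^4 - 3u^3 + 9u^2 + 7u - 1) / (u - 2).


Synthetic division with c = 2. Coefficients: -1, -3, 9, 7, -1
Bring down -1.
  -1 * 2 = -2; -2 - 3 = -5
  -5 * 2 = -10; -10 + 9 = -1
  -1 * 2 = -2; -2 + 7 = 5
  5 * 2 = 10; 10 - 1 = 9
Quotient: -u^3 - 5u^2 - u + 5, Remainder: 9


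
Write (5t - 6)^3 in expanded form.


Expand (5t - 6)^3 by repeated multiplication:
  (5t - 6)^2 = 25t^2 - 60t + 36
= 125t^3 - 450t^2 + 540t - 216


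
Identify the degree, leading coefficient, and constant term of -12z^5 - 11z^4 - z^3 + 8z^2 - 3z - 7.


Highest power of z is 5, with coefficient -12. Constant term is -7.
Degree = 5, leading coefficient = -12, constant term = -7


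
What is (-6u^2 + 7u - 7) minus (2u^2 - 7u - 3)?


Distribute the minus sign:
  (-6u^2 + 7u - 7)
- (2u^2 - 7u - 3)
Negate second polynomial: -2u^2 + 7u + 3
Add: -8u^2 + 14u - 4


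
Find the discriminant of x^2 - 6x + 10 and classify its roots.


D = b^2 - 4ac = (-6)^2 - 4(1)(10) = 36 - 40 = -4
Since D < 0: two complex conjugate roots (no real roots)


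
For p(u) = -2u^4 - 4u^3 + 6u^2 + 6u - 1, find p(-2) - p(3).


p(-2) = 11
p(3) = -199
p(-2) - p(3) = 11 + 199 = 210


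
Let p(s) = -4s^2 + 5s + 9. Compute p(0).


Using direct substitution:
  -4 * (0)^2 = 0
  5 * (0)^1 = 0
  constant: 9
Sum = 0 + 0 + 9 = 9


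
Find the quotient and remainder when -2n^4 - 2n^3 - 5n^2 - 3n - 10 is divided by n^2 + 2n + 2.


(-2n^4 - 2n^3 - 5n^2 - 3n - 10) / (n^2 + 2n + 2)
Step 1: -2n^2 * (n^2 + 2n + 2) = -2n^4 - 4n^3 - 4n^2; subtract.
Step 2: 2n * (n^2 + 2n + 2) = 2n^3 + 4n^2 + 4n; subtract.
Step 3: -5 * (n^2 + 2n + 2) = -5n^2 - 10n - 10; subtract.
Quotient: -2n^2 + 2n - 5, Remainder: 3n


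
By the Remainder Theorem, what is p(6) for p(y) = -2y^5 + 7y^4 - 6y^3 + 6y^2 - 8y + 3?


By the Remainder Theorem, the remainder equals p(6):
  -2*(6)^5 = -15552
  7*(6)^4 = 9072
  -6*(6)^3 = -1296
  6*(6)^2 = 216
  -8*(6)^1 = -48
  constant: 3
Sum: -15552 + 9072 - 1296 + 216 - 48 + 3 = -7605


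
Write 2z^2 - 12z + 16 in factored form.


Roots satisfy r1 + r2 = -b/a = 6 and r1*r2 = c/a = 8.
So r1 = 2, r2 = 4.
2z^2 - 12z + 16 = 2(z - r1)(z - r2) = 2(z - 2)(z - 4)


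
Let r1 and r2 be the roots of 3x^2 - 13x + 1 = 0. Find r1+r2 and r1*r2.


For ax^2+bx+c=0: sum = -b/a, product = c/a.
a=3, b=-13, c=1
Sum = -(-13)/3 = 13/3
Product = (1)/3 = 1/3


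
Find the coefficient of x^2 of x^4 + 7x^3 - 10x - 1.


Read off the coefficient of x^2: 0


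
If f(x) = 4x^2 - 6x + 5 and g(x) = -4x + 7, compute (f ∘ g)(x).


Substitute g(x) into f:
f(g(x)) = 4*(-4x + 7)^2 + (-6)*(-4x + 7) + 5
(-4x + 7)^2 = 16x^2 - 56x + 49
Expand and combine: 64x^2 - 200x + 159


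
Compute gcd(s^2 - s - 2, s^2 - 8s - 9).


Factor each:
  s^2 - s - 2 = (s + 1)(s - 2)
  s^2 - 8s - 9 = (s + 1)(s - 9)
Common monic factor: s + 1


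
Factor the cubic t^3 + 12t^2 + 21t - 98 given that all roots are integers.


Try integer roots (divisors of -98). t=2: p(2)=0.
Divide out (t - 2): quotient is t^2 + 14t + 49.
Factor the quadratic: (t + 7)(t + 7)
Result: (t - 2)(t + 7)(t + 7)


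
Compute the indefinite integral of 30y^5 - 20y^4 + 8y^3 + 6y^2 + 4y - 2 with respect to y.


Reverse power rule on each term:
  ∫ 30y^5 dy = 5y^6
  ∫ -20y^4 dy = -4y^5
  ∫ 8y^3 dy = 2y^4
  ∫ 6y^2 dy = 2y^3
  ∫ 4y dy = 2y^2
  ∫ -2 dy = -2y
F(y) = 5y^6 - 4y^5 + 2y^4 + 2y^3 + 2y^2 - 2y + C


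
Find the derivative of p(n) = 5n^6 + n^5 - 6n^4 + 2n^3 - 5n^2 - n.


Apply the power rule term by term:
  d/dn(5n^6) = 30n^5
  d/dn(n^5) = 5n^4
  d/dn(-6n^4) = -24n^3
  d/dn(2n^3) = 6n^2
  d/dn(-5n^2) = -10n
  d/dn(-n) = -1
p'(n) = 30n^5 + 5n^4 - 24n^3 + 6n^2 - 10n - 1


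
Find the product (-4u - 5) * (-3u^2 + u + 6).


Distribute each term of the first polynomial:
  (-4u)(-3u^2 + u + 6) = 12u^3 - 4u^2 - 24u
  (-5)(-3u^2 + u + 6) = 15u^2 - 5u - 30
Sum: 12u^3 + 11u^2 - 29u - 30


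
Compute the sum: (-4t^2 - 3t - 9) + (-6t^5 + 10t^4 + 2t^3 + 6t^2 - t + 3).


Align terms by degree and add:
  -4t^2 - 3t - 9
  -6t^5 + 10t^4 + 2t^3 + 6t^2 - t + 3
= -6t^5 + 10t^4 + 2t^3 + 2t^2 - 4t - 6


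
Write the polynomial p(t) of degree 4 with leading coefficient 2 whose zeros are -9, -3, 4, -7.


p(t) = 2(t + 9)(t + 3)(t - 4)(t + 7)
Expand: 2t^4 + 30t^3 + 70t^2 - 510t - 1512


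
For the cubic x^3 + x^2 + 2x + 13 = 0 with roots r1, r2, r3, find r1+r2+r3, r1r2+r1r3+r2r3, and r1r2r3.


Monic cubic x^3+bx^2+cx+d=0: sum=-b, pairwise sum=c, product=-d.
b=1, c=2, d=13
r1+r2+r3 = -1
r1r2+r1r3+r2r3 = 2
r1r2r3 = -13


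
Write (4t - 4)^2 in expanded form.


Expand (4t - 4)^2 by repeated multiplication:
= 16t^2 - 32t + 16


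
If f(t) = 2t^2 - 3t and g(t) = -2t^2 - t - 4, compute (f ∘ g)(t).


Substitute g(t) into f:
f(g(t)) = 2*(-2t^2 - t - 4)^2 + (-3)*(-2t^2 - t - 4)
(-2t^2 - t - 4)^2 = 4t^4 + 4t^3 + 17t^2 + 8t + 16
Expand and combine: 8t^4 + 8t^3 + 40t^2 + 19t + 44


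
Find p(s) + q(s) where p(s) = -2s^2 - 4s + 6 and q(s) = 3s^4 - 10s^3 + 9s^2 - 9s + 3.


Align terms by degree and add:
  -2s^2 - 4s + 6
+ 3s^4 - 10s^3 + 9s^2 - 9s + 3
= 3s^4 - 10s^3 + 7s^2 - 13s + 9


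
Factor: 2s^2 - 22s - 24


Roots satisfy r1 + r2 = -b/a = 11 and r1*r2 = c/a = -12.
So r1 = 12, r2 = -1.
2s^2 - 22s - 24 = 2(s - r1)(s - r2) = 2(s - 12)(s + 1)


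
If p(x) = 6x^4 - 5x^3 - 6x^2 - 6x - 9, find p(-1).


Using direct substitution:
  6 * (-1)^4 = 6
  -5 * (-1)^3 = 5
  -6 * (-1)^2 = -6
  -6 * (-1)^1 = 6
  constant: -9
Sum = 6 + 5 - 6 + 6 - 9 = 2


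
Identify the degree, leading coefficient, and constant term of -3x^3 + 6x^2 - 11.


Highest power of x is 3, with coefficient -3. Constant term is -11.
Degree = 3, leading coefficient = -3, constant term = -11


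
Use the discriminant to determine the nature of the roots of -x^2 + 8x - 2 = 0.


D = b^2 - 4ac = (8)^2 - 4(-1)(-2) = 64 - 8 = 56
Since D > 0: two distinct irrational roots


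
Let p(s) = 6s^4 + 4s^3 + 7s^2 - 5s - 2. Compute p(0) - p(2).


p(0) = -2
p(2) = 144
p(0) - p(2) = -2 - 144 = -146


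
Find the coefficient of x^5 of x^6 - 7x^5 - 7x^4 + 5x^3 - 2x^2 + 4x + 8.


Read off the coefficient of x^5: -7


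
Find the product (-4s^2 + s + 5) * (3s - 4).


Distribute each term of the first polynomial:
  (-4s^2)(3s - 4) = -12s^3 + 16s^2
  (s)(3s - 4) = 3s^2 - 4s
  (5)(3s - 4) = 15s - 20
Sum: -12s^3 + 19s^2 + 11s - 20


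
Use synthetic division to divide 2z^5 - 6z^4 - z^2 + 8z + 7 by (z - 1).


Synthetic division with c = 1. Coefficients: 2, -6, 0, -1, 8, 7
Bring down 2.
  2 * 1 = 2; 2 - 6 = -4
  -4 * 1 = -4; -4 + 0 = -4
  -4 * 1 = -4; -4 - 1 = -5
  -5 * 1 = -5; -5 + 8 = 3
  3 * 1 = 3; 3 + 7 = 10
Quotient: 2z^4 - 4z^3 - 4z^2 - 5z + 3, Remainder: 10


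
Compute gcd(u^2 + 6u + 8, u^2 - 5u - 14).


Factor each:
  u^2 + 6u + 8 = (u + 2)(u + 4)
  u^2 - 5u - 14 = (u + 2)(u - 7)
Common monic factor: u + 2


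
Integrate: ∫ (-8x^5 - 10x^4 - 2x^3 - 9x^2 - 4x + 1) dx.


Reverse power rule on each term:
  ∫ -8x^5 dx = -(4/3)x^6
  ∫ -10x^4 dx = -2x^5
  ∫ -2x^3 dx = -(1/2)x^4
  ∫ -9x^2 dx = -3x^3
  ∫ -4x dx = -2x^2
  ∫ 1 dx = x
F(x) = -(4/3)x^6 - 2x^5 - (1/2)x^4 - 3x^3 - 2x^2 + x + C


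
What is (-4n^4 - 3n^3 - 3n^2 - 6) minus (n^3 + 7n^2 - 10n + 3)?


Distribute the minus sign:
  (-4n^4 - 3n^3 - 3n^2 - 6)
- (n^3 + 7n^2 - 10n + 3)
Negate second polynomial: -n^3 - 7n^2 + 10n - 3
Add: -4n^4 - 4n^3 - 10n^2 + 10n - 9


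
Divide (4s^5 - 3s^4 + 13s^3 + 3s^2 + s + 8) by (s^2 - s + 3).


(4s^5 - 3s^4 + 13s^3 + 3s^2 + s + 8) / (s^2 - s + 3)
Step 1: 4s^3 * (s^2 - s + 3) = 4s^5 - 4s^4 + 12s^3; subtract.
Step 2: s^2 * (s^2 - s + 3) = s^4 - s^3 + 3s^2; subtract.
Step 3: 2s * (s^2 - s + 3) = 2s^3 - 2s^2 + 6s; subtract.
Step 4: 2 * (s^2 - s + 3) = 2s^2 - 2s + 6; subtract.
Quotient: 4s^3 + s^2 + 2s + 2, Remainder: -3s + 2


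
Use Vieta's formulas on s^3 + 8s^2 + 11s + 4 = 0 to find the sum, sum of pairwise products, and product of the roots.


Monic cubic s^3+bs^2+cs+d=0: sum=-b, pairwise sum=c, product=-d.
b=8, c=11, d=4
r1+r2+r3 = -8
r1r2+r1r3+r2r3 = 11
r1r2r3 = -4


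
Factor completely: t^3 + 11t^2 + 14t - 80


Try integer roots (divisors of -80). t=2: p(2)=0.
Divide out (t - 2): quotient is t^2 + 13t + 40.
Factor the quadratic: (t + 8)(t + 5)
Result: (t - 2)(t + 8)(t + 5)


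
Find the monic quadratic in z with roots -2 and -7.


p(z) = (z + 2)(z + 7)
Expand: z^2 + 9z + 14


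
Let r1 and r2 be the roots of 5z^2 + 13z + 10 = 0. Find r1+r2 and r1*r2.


For az^2+bz+c=0: sum = -b/a, product = c/a.
a=5, b=13, c=10
Sum = -(13)/5 = -13/5
Product = (10)/5 = 2


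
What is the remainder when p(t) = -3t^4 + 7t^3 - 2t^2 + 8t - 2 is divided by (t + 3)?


By the Remainder Theorem, the remainder equals p(-3):
  -3*(-3)^4 = -243
  7*(-3)^3 = -189
  -2*(-3)^2 = -18
  8*(-3)^1 = -24
  constant: -2
Sum: -243 - 189 - 18 - 24 - 2 = -476


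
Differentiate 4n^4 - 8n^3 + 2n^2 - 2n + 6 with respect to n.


Apply the power rule term by term:
  d/dn(4n^4) = 16n^3
  d/dn(-8n^3) = -24n^2
  d/dn(2n^2) = 4n
  d/dn(-2n) = -2
  d/dn(6) = 0
p'(n) = 16n^3 - 24n^2 + 4n - 2


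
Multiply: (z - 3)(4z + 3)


Distribute each term of the first polynomial:
  (z)(4z + 3) = 4z^2 + 3z
  (-3)(4z + 3) = -12z - 9
Sum: 4z^2 - 9z - 9


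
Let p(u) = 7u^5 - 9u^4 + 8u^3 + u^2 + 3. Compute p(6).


Using direct substitution:
  7 * (6)^5 = 54432
  -9 * (6)^4 = -11664
  8 * (6)^3 = 1728
  1 * (6)^2 = 36
  0 * (6)^1 = 0
  constant: 3
Sum = 54432 - 11664 + 1728 + 36 + 0 + 3 = 44535


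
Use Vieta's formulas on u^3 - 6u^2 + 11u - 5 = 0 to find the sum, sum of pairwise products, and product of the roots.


Monic cubic u^3+bu^2+cu+d=0: sum=-b, pairwise sum=c, product=-d.
b=-6, c=11, d=-5
r1+r2+r3 = 6
r1r2+r1r3+r2r3 = 11
r1r2r3 = 5


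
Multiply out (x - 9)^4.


Expand (x - 9)^4 by repeated multiplication:
  (x - 9)^2 = x^2 - 18x + 81
  (x - 9)^3 = x^3 - 27x^2 + 243x - 729
= x^4 - 36x^3 + 486x^2 - 2916x + 6561


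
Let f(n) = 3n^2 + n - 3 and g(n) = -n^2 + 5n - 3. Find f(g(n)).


Substitute g(n) into f:
f(g(n)) = 3*(-n^2 + 5n - 3)^2 + 1*(-n^2 + 5n - 3) + (-3)
(-n^2 + 5n - 3)^2 = n^4 - 10n^3 + 31n^2 - 30n + 9
Expand and combine: 3n^4 - 30n^3 + 92n^2 - 85n + 21


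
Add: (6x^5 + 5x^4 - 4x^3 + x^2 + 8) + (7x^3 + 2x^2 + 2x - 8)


Align terms by degree and add:
  6x^5 + 5x^4 - 4x^3 + x^2 + 8
+ 7x^3 + 2x^2 + 2x - 8
= 6x^5 + 5x^4 + 3x^3 + 3x^2 + 2x


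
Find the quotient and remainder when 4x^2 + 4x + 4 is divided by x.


(4x^2 + 4x + 4) / (x)
Step 1: 4x * (x) = 4x^2; subtract.
Step 2: 4 * (x) = 4x; subtract.
Quotient: 4x + 4, Remainder: 4


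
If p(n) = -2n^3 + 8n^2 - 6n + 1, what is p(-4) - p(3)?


p(-4) = 281
p(3) = 1
p(-4) - p(3) = 281 - 1 = 280


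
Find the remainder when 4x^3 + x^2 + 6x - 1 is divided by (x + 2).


By the Remainder Theorem, the remainder equals p(-2):
  4*(-2)^3 = -32
  1*(-2)^2 = 4
  6*(-2)^1 = -12
  constant: -1
Sum: -32 + 4 - 12 - 1 = -41


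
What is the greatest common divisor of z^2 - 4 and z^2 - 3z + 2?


Factor each:
  z^2 - 4 = (z - 2)(z + 2)
  z^2 - 3z + 2 = (z - 2)(z - 1)
Common monic factor: z - 2


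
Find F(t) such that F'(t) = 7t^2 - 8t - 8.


Reverse power rule on each term:
  ∫ 7t^2 dt = (7/3)t^3
  ∫ -8t dt = -4t^2
  ∫ -8 dt = -8t
F(t) = (7/3)t^3 - 4t^2 - 8t + C


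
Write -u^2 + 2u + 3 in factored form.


Roots satisfy r1 + r2 = -b/a = 2 and r1*r2 = c/a = -3.
So r1 = -1, r2 = 3.
-u^2 + 2u + 3 = -(u - r1)(u - r2) = -(u + 1)(u - 3)


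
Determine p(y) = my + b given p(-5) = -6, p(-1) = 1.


p(y) = my + b. Using p(-5)=-6, p(-1)=1:
m = (-6 - 1)/(-5 + 1) = -7/-4 = 7/4
b = -6 - m*(-5) = -6 + 35/4 = 11/4
p(y) = (7/4)y + (11/4)


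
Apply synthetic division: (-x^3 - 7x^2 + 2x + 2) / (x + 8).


Synthetic division with c = -8. Coefficients: -1, -7, 2, 2
Bring down -1.
  -1 * -8 = 8; 8 - 7 = 1
  1 * -8 = -8; -8 + 2 = -6
  -6 * -8 = 48; 48 + 2 = 50
Quotient: -x^2 + x - 6, Remainder: 50


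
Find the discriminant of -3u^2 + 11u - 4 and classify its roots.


D = b^2 - 4ac = (11)^2 - 4(-3)(-4) = 121 - 48 = 73
Since D > 0: two distinct irrational roots


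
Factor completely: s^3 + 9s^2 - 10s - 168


Try integer roots (divisors of -168). s=-7: p(-7)=0.
Divide out (s + 7): quotient is s^2 + 2s - 24.
Factor the quadratic: (s + 6)(s - 4)
Result: (s + 7)(s + 6)(s - 4)


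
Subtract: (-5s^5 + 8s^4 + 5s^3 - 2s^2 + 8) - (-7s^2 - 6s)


Distribute the minus sign:
  (-5s^5 + 8s^4 + 5s^3 - 2s^2 + 8)
- (-7s^2 - 6s)
Negate second polynomial: 7s^2 + 6s
Add: -5s^5 + 8s^4 + 5s^3 + 5s^2 + 6s + 8


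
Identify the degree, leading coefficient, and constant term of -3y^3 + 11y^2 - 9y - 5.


Highest power of y is 3, with coefficient -3. Constant term is -5.
Degree = 3, leading coefficient = -3, constant term = -5


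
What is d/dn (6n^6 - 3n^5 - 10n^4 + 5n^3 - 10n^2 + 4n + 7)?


Apply the power rule term by term:
  d/dn(6n^6) = 36n^5
  d/dn(-3n^5) = -15n^4
  d/dn(-10n^4) = -40n^3
  d/dn(5n^3) = 15n^2
  d/dn(-10n^2) = -20n
  d/dn(4n) = 4
  d/dn(7) = 0
p'(n) = 36n^5 - 15n^4 - 40n^3 + 15n^2 - 20n + 4


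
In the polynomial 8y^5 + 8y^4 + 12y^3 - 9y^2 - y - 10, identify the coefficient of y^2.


Read off the coefficient of y^2: -9


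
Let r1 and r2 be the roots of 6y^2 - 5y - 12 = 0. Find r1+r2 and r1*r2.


For ay^2+by+c=0: sum = -b/a, product = c/a.
a=6, b=-5, c=-12
Sum = -(-5)/6 = 5/6
Product = (-12)/6 = -2


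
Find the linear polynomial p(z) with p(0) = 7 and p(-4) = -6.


p(z) = mz + b. Using p(0)=7, p(-4)=-6:
m = (7 + 6)/(0 + 4) = 13/4 = 13/4
b = 7 - m*(0) = 7 = 7
p(z) = (13/4)z + 7


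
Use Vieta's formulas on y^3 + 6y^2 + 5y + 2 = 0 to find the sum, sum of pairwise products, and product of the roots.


Monic cubic y^3+by^2+cy+d=0: sum=-b, pairwise sum=c, product=-d.
b=6, c=5, d=2
r1+r2+r3 = -6
r1r2+r1r3+r2r3 = 5
r1r2r3 = -2


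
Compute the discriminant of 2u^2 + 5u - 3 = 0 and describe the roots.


D = b^2 - 4ac = (5)^2 - 4(2)(-3) = 25 + 24 = 49
Since D > 0: two distinct rational roots


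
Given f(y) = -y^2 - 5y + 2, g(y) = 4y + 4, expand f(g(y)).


Substitute g(y) into f:
f(g(y)) = -1*(4y + 4)^2 + (-5)*(4y + 4) + 2
(4y + 4)^2 = 16y^2 + 32y + 16
Expand and combine: -16y^2 - 52y - 34


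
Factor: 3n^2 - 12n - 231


Roots satisfy r1 + r2 = -b/a = 4 and r1*r2 = c/a = -77.
So r1 = 11, r2 = -7.
3n^2 - 12n - 231 = 3(n - r1)(n - r2) = 3(n - 11)(n + 7)


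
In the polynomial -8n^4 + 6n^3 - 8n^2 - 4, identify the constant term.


Read off the constant term: -4


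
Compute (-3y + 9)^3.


Expand (-3y + 9)^3 by repeated multiplication:
  (-3y + 9)^2 = 9y^2 - 54y + 81
= -27y^3 + 243y^2 - 729y + 729


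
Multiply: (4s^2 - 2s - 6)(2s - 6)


Distribute each term of the first polynomial:
  (4s^2)(2s - 6) = 8s^3 - 24s^2
  (-2s)(2s - 6) = -4s^2 + 12s
  (-6)(2s - 6) = -12s + 36
Sum: 8s^3 - 28s^2 + 36


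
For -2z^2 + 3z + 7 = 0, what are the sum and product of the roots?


For az^2+bz+c=0: sum = -b/a, product = c/a.
a=-2, b=3, c=7
Sum = -(3)/-2 = 3/2
Product = (7)/-2 = -7/2
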